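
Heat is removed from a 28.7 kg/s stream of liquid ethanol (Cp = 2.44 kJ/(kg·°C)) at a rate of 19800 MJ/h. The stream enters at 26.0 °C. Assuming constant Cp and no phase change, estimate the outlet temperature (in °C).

Q = 19800 MJ/h = 5500 kJ/s
ΔT = Q/(ṁ·Cp) = 5500/(28.7×2.44) = 78.54 K
T_out = 26.0 − 78.54 = -52.54 °C

T_out = -52.5 °C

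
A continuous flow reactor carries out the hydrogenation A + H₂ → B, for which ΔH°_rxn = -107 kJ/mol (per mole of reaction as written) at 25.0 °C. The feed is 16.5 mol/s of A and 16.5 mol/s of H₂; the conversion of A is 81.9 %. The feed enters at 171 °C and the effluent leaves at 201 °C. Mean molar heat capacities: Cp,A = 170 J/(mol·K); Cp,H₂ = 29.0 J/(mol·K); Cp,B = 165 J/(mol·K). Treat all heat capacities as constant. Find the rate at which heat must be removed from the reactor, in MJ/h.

Q_out = 5140 MJ/h

Extent of reaction ξ = 0.819 × 16.5 = 13.513 mol/s
Reaction term: ξ·ΔH°_rxn = 13.513 × -107 = -1445.9 kJ/s
Sensible, feed 171→25 °C: -479.39 kJ/s
Outlet flows (mol/s): A 2.9865, H₂ 2.9865, B 13.513
Sensible, products 25→201 °C: 497.03 kJ/s
Q = ΔH = -1428.3 kJ/s = -1428.3 kW
Heat removed = 5141.9 MJ/h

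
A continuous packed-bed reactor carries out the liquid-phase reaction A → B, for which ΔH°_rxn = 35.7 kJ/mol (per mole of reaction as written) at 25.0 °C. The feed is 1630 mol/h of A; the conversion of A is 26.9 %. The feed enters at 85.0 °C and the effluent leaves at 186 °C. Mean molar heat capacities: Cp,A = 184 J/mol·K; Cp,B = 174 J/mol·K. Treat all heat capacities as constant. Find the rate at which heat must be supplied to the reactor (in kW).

Q_in = 12.6 kW

Extent of reaction ξ = 0.269 × 1630 = 438.47 mol/h
Reaction term: ξ·ΔH°_rxn = 438.47 × 35.7 = 15653 kJ/h
Sensible, feed 85.0→25 °C: -17995 kJ/h
Outlet flows (mol/h): A 1191.5, B 438.47
Sensible, products 25→186 °C: 47581 kJ/h
Q = ΔH = 45239 kJ/h = 12.566 kW
Heat supplied = 12.566 kW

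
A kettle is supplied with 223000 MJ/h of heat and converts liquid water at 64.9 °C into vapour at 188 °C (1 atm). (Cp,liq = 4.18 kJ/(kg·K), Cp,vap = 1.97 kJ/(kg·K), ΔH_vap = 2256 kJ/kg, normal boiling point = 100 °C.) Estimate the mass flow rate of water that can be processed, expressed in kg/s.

ṁ = 24.0 kg/s

Δh = 4.18×(100−64.9) + 2256 + 1.97×(188−100) = 2576.1 kJ/kg
Q = 223000 MJ/h = 61944 kJ/s = 61944 kJ/s
ṁ = Q/Δh = 61944 / 2576.1 = 24.046 kg/s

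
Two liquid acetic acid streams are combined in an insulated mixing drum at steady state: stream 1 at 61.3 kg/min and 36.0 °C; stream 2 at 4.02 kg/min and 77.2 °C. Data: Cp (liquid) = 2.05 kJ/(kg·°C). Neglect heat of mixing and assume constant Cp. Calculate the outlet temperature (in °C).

T_out = 38.5 °C

Energy balance with Q = 0: Σ ṁᵢCp,ᵢ(T_out − Tᵢ) = 0
T_out = Σ ṁᵢCp,ᵢTᵢ / Σ ṁᵢCp,ᵢ
      = 5160.1 / 133.91 = 38.536 °C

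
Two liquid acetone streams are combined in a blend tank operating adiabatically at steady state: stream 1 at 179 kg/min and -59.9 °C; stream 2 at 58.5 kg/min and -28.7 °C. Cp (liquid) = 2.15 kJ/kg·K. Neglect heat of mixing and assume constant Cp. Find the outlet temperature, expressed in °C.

T_out = -52.2 °C

Adiabatic, steady state ⇒ Σ ṁᵢCp,ᵢ(T_out − Tᵢ) = 0
T_out = Σ ṁᵢCp,ᵢTᵢ / Σ ṁᵢCp,ᵢ
      = -26662 / 510.62 = -52.215 °C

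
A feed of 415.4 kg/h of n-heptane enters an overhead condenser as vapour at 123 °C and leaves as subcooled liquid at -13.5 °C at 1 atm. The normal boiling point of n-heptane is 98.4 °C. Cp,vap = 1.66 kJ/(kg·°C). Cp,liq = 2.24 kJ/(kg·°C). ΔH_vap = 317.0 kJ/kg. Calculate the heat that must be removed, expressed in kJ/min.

vapour 123→98.4 °C: -40.836 kJ/kg
condensation at 98.4 °C: -317 kJ/kg
liquid 98.4→-13.5 °C: -250.66 kJ/kg
Δh = -40.836 + -317 + -250.66 = -608.49 kJ/kg
Q = ṁ·Δh = 415.4 kg/h × -608.49 kJ/kg = -252770 kJ/h
|Q| = 70.213 kW = 4212.8 kJ/min

Q_c = 4210 kJ/min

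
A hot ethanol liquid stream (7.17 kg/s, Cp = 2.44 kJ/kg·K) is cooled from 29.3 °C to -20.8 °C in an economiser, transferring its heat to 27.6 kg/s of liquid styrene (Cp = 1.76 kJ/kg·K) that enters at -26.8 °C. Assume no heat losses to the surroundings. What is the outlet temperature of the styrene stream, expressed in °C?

Heat released by hot stream: Q = 7.17 × 2.44 × (29.3 − -20.8) = 876.49 kJ/s
Energy balance on cold side (adiabatic exchanger): Q = ṁ_c·Cp_c·(T_c,out − T_c,in)
T_c,out = -26.8 + 876.49/(27.6 × 1.76) = -8.7563 °C

T_c,out = -8.76 °C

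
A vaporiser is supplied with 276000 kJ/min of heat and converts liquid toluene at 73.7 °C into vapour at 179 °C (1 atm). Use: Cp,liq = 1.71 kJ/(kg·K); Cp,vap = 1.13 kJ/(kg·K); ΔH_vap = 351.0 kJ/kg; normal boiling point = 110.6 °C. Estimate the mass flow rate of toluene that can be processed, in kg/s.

Δh = 1.71×(110.6−73.7) + 351.0 + 1.13×(179−110.6) = 491.39 kJ/kg
Q = 276000 kJ/min = 4600 kJ/s = 4600 kJ/s
ṁ = Q/Δh = 4600 / 491.39 = 9.3612 kg/s

ṁ = 9.36 kg/s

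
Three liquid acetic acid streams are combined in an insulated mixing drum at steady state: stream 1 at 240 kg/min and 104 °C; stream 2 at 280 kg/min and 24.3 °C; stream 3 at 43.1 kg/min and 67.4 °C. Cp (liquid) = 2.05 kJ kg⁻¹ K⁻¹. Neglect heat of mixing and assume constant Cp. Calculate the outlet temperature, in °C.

Adiabatic, steady state ⇒ Σ ṁᵢCp,ᵢ(T_out − Tᵢ) = 0
T_out = Σ ṁᵢCp,ᵢTᵢ / Σ ṁᵢCp,ᵢ
      = 71071 / 1154.4 = 61.568 °C

T_out = 61.6 °C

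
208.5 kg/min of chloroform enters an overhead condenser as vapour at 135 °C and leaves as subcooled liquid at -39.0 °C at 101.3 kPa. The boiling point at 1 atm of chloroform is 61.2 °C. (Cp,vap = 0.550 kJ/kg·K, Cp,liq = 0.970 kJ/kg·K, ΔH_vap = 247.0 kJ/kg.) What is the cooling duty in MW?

vapour 135→61.2 °C: -40.59 kJ/kg
condensation at 61.2 °C: -247 kJ/kg
liquid 61.2→-39.0 °C: -97.194 kJ/kg
Δh = -40.59 + -247 + -97.194 = -384.78 kJ/kg
Q = ṁ·Δh = 208.5 kg/min × -384.78 kJ/kg = -80227 kJ/min
|Q| = 1337.1 kW = 1.3371 MW

Q_c = 1.34 MW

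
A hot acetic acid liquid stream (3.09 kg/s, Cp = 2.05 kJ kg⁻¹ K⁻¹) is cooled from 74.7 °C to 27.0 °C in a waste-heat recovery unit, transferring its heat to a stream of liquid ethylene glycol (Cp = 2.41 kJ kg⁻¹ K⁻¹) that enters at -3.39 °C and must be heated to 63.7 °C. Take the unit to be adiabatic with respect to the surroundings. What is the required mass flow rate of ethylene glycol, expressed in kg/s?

Heat released by hot stream: Q = 3.09 × 2.05 × (74.7 − 27.0) = 302.16 kJ/s
Energy balance on cold side (adiabatic exchanger): Q = ṁ_c·Cp_c·(T_c,out − T_c,in)
ṁ_c = 302.16 / [2.41 × (63.7 − -3.39)] = 1.8688 kg/s

ṁ_c = 1.87 kg/s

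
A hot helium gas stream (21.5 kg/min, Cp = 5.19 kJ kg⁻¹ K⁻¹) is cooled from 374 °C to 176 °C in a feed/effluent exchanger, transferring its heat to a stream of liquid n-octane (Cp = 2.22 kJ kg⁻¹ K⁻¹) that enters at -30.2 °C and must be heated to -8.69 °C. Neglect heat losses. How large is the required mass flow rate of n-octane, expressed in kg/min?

ṁ_c = 463 kg/min

Heat released by hot stream: Q = 21.5 × 5.19 × (374 − 176) = 22094 kJ/min
Energy balance on cold side (adiabatic exchanger): Q = ṁ_c·Cp_c·(T_c,out − T_c,in)
ṁ_c = 22094 / [2.22 × (-8.69 − -30.2)] = 462.68 kg/min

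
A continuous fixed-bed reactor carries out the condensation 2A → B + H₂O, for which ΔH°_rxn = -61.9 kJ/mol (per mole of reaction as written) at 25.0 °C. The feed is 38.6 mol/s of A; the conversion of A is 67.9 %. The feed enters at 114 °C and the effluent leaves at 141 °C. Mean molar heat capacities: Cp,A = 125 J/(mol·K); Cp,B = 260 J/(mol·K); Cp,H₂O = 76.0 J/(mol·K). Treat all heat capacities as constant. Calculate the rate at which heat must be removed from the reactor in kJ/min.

Extent of reaction ξ = 0.679 × 38.6 / 2 = 13.105 mol/s
Reaction term: ξ·ΔH°_rxn = 13.105 × -61.9 = -811.18 kJ/s
Sensible, feed 114→25 °C: -429.43 kJ/s
Outlet flows (mol/s): A 12.391, B 13.105, H₂O 13.105
Sensible, products 25→141 °C: 690.43 kJ/s
Q = ΔH = -550.17 kJ/s = -550.17 kW
Heat removed = 33010 kJ/min

Q_out = 33000 kJ/min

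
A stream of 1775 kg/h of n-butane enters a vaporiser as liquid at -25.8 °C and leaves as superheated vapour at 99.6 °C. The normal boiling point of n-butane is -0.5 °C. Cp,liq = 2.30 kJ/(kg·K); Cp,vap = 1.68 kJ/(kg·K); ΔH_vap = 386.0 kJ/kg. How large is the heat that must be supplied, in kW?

Q = 302 kW

liquid -25.8→-0.5 °C: 58.19 kJ/kg
vaporisation at -0.5 °C: 386 kJ/kg
vapour -0.5→99.6 °C: 168.17 kJ/kg
Δh = 58.19 + 386 + 168.17 = 612.36 kJ/kg
Q = ṁ·Δh = 1775 kg/h × 612.36 kJ/kg = 1.0869e+06 kJ/h
|Q| = 301.93 kW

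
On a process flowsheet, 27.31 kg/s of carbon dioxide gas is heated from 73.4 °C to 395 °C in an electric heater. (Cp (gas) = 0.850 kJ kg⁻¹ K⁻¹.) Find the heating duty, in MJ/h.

Q = 26900 MJ/h

Q = ṁ·Cp·ΔT = 27.31 × 0.850 × (395 − 73.4) = 7465.5 kJ/s
Heating duty = 26876 MJ/h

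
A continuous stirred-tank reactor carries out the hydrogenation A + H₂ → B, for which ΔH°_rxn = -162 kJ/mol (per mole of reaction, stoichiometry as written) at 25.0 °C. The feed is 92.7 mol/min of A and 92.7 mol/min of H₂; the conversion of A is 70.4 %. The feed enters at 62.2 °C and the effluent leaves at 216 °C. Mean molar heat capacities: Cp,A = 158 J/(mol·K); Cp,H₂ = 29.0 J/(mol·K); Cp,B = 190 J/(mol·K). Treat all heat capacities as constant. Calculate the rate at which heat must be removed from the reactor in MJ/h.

Q_out = 472 MJ/h

Extent of reaction ξ = 0.704 × 92.7 = 65.261 mol/min
Reaction term: ξ·ΔH°_rxn = 65.261 × -162 = -10572 kJ/min
Sensible, feed 62.2→25 °C: -644.86 kJ/min
Outlet flows (mol/min): A 27.439, H₂ 27.439, B 65.261
Sensible, products 25→216 °C: 3348.4 kJ/min
Q = ΔH = -7868.7 kJ/min = -131.15 kW
Heat removed = 472.12 MJ/h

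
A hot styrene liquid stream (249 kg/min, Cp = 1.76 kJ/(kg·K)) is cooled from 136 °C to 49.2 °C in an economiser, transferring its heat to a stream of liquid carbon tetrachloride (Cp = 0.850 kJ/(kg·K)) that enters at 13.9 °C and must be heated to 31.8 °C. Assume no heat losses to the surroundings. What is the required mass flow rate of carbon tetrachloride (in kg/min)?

ṁ_c = 2500 kg/min

Heat released by hot stream: Q = 249 × 1.76 × (136 − 49.2) = 38039 kJ/min
Energy balance on cold side (adiabatic exchanger): Q = ṁ_c·Cp_c·(T_c,out − T_c,in)
ṁ_c = 38039 / [0.850 × (31.8 − 13.9)] = 2500.1 kg/min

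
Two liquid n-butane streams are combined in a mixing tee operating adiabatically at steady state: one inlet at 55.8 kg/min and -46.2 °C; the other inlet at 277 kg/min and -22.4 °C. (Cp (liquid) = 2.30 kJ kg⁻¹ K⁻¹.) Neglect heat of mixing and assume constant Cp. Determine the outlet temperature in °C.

Adiabatic, steady state ⇒ Σ ṁᵢCp,ᵢ(T_out − Tᵢ) = 0
Σ ṁᵢCp,ᵢTᵢ = 55.8×2.30×-46.2 + 277×2.30×-22.4 = -20200
Σ ṁᵢCp,ᵢ = 55.8×2.30 + 277×2.30 = 765.44
T_out = -20200 / 765.44 = -26.391 °C

T_out = -26.4 °C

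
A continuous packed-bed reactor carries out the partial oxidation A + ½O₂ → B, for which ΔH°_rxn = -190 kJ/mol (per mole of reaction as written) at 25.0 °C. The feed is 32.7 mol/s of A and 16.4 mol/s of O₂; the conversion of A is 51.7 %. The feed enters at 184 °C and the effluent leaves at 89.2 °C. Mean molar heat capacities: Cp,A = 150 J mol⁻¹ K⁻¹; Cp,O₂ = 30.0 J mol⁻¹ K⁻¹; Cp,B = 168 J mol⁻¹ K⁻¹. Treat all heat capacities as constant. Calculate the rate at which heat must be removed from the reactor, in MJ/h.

Q_out = 13400 MJ/h

Extent of reaction ξ = 0.517 × 32.7 = 16.906 mol/s
Reaction term: ξ·ΔH°_rxn = 16.906 × -190 = -3212.1 kJ/s
Sensible, feed 184→25 °C: -858.12 kJ/s
Outlet flows (mol/s): A 15.794, O₂ 7.947, B 16.906
Sensible, products 25→89.2 °C: 349.74 kJ/s
Q = ΔH = -3720.5 kJ/s = -3720.5 kW
Heat removed = 13394 MJ/h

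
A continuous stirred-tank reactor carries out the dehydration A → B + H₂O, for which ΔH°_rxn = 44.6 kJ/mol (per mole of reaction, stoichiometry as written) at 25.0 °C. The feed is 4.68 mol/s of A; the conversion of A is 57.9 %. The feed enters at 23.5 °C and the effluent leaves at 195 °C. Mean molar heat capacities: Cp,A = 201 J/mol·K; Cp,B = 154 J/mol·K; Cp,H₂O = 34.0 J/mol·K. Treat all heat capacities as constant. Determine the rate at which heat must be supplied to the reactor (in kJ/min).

Q_in = 16600 kJ/min

Extent of reaction ξ = 0.579 × 4.68 = 2.7097 mol/s
Reaction term: ξ·ΔH°_rxn = 2.7097 × 44.6 = 120.85 kJ/s
Sensible, feed 23.5→25 °C: 1.411 kJ/s
Outlet flows (mol/s): A 1.9703, B 2.7097, H₂O 2.7097
Sensible, products 25→195 °C: 153.93 kJ/s
Q = ΔH = 276.19 kJ/s = 276.19 kW
Heat supplied = 16571 kJ/min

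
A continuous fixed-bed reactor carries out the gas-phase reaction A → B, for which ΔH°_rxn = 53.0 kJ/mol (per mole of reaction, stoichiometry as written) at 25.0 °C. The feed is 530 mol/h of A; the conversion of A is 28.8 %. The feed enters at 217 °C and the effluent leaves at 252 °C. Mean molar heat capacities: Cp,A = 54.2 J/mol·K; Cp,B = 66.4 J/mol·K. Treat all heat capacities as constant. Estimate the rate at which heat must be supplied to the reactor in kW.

Extent of reaction ξ = 0.288 × 530 = 152.64 mol/h
Reaction term: ξ·ΔH°_rxn = 152.64 × 53.0 = 8089.9 kJ/h
Sensible, feed 217→25 °C: -5515.4 kJ/h
Outlet flows (mol/h): A 377.36, B 152.64
Sensible, products 25→252 °C: 6943.5 kJ/h
Q = ΔH = 9518.1 kJ/h = 2.6439 kW
Heat supplied = 2.6439 kW

Q_in = 2.64 kW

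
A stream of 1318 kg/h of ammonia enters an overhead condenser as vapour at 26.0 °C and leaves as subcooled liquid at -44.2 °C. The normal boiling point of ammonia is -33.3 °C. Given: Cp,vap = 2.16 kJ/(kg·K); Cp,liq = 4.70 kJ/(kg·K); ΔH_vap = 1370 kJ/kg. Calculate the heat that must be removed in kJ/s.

vapour 26.0→-33.3 °C: -128.09 kJ/kg
condensation at -33.3 °C: -1370 kJ/kg
liquid -33.3→-44.2 °C: -51.23 kJ/kg
Δh = -128.09 + -1370 + -51.23 = -1549.3 kJ/kg
Q = ṁ·Δh = 1318 kg/h × -1549.3 kJ/kg = -2.042e+06 kJ/h
|Q| = 567.22 kW

Q_c = 567 kJ/s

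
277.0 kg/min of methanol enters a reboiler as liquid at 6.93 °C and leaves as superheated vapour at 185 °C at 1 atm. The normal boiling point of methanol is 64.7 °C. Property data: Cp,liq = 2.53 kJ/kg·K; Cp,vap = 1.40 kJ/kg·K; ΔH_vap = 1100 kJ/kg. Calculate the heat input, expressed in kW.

Q = 6530 kW

liquid 6.93→64.7 °C: 146.16 kJ/kg
vaporisation at 64.7 °C: 1100 kJ/kg
vapour 64.7→185 °C: 168.42 kJ/kg
Δh = 146.16 + 1100 + 168.42 = 1414.6 kJ/kg
Q = ṁ·Δh = 277.0 kg/min × 1414.6 kJ/kg = 391840 kJ/min
|Q| = 6530.6 kW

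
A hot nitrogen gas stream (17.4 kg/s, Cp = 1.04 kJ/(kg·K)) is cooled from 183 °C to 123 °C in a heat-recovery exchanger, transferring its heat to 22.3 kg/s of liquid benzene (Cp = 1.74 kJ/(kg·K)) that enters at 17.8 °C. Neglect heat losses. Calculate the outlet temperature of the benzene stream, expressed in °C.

Heat released by hot stream: Q = 17.4 × 1.04 × (183 − 123) = 1085.8 kJ/s
Energy balance on cold side (adiabatic exchanger): Q = ṁ_c·Cp_c·(T_c,out − T_c,in)
T_c,out = 17.8 + 1085.8/(22.3 × 1.74) = 45.782 °C

T_c,out = 45.8 °C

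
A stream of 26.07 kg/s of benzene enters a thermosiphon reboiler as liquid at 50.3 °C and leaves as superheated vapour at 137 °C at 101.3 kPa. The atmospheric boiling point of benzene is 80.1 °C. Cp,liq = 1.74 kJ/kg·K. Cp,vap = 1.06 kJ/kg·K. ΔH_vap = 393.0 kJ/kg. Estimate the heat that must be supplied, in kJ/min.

Q = 790000 kJ/min

liquid 50.3→80.1 °C: 51.852 kJ/kg
vaporisation at 80.1 °C: 393 kJ/kg
vapour 80.1→137 °C: 60.314 kJ/kg
Δh = 51.852 + 393 + 60.314 = 505.17 kJ/kg
Q = ṁ·Δh = 26.07 kg/s × 505.17 kJ/kg = 13170 kJ/s
|Q| = 13170 kW = 790180 kJ/min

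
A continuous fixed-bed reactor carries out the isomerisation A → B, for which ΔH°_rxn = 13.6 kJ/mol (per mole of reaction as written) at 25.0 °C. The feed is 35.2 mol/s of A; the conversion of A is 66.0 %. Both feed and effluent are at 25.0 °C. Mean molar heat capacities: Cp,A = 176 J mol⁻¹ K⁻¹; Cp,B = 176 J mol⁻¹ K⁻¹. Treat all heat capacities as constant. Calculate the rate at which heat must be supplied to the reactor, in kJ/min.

Extent of reaction ξ = 0.660 × 35.2 = 23.232 mol/s
Reaction term: ξ·ΔH°_rxn = 23.232 × 13.6 = 315.96 kJ/s
Q = ΔH = 315.96 kJ/s = 315.96 kW
Heat supplied = 18957 kJ/min

Q_in = 19000 kJ/min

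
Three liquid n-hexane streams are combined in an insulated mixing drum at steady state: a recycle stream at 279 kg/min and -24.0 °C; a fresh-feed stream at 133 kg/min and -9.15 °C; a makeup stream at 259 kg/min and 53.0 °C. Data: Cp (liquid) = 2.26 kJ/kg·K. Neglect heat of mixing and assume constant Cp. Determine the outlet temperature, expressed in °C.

T_out = 8.66 °C

No heat crosses the boundary, so H_out = H_in.
Σ ṁᵢCp,ᵢTᵢ = 279×2.26×-24.0 + 133×2.26×-9.15 + 259×2.26×53.0 = 13140
Σ ṁᵢCp,ᵢ = 279×2.26 + 133×2.26 + 259×2.26 = 1516.5
T_out = 13140 / 1516.5 = 8.6648 °C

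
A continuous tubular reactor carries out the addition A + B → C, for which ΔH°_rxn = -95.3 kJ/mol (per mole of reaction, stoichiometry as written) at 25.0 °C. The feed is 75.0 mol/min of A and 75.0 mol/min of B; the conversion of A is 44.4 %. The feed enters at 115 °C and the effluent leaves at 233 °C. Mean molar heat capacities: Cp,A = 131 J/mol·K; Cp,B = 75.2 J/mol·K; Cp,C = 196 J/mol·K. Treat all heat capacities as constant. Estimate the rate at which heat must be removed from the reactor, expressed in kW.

Extent of reaction ξ = 0.444 × 75.0 = 33.3 mol/min
Reaction term: ξ·ΔH°_rxn = 33.3 × -95.3 = -3173.5 kJ/min
Sensible, feed 115→25 °C: -1391.8 kJ/min
Outlet flows (mol/min): A 41.7, B 41.7, C 33.3
Sensible, products 25→233 °C: 3146.1 kJ/min
Q = ΔH = -1419.3 kJ/min = -23.654 kW
Heat removed = 23.654 kW

Q_out = 23.7 kW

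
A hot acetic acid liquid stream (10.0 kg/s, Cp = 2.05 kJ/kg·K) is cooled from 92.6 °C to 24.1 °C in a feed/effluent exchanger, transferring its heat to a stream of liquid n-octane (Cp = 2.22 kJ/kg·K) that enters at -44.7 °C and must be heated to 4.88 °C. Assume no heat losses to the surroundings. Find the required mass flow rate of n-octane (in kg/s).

ṁ_c = 12.8 kg/s

Heat released by hot stream: Q = 10.0 × 2.05 × (92.6 − 24.1) = 1404.2 kJ/s
Energy balance on cold side (adiabatic exchanger): Q = ṁ_c·Cp_c·(T_c,out − T_c,in)
ṁ_c = 1404.2 / [2.22 × (4.88 − -44.7)] = 12.758 kg/s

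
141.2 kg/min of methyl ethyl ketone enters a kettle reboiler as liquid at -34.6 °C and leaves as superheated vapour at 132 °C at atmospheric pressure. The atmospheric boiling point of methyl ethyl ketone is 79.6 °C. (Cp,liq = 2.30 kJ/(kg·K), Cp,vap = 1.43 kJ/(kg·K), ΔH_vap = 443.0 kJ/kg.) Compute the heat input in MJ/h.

Q = 6610 MJ/h

liquid -34.6→79.6 °C: 262.66 kJ/kg
vaporisation at 79.6 °C: 443 kJ/kg
vapour 79.6→132 °C: 74.932 kJ/kg
Δh = 262.66 + 443 + 74.932 = 780.59 kJ/kg
Q = ṁ·Δh = 141.2 kg/min × 780.59 kJ/kg = 110220 kJ/min
|Q| = 1837 kW = 6613.2 MJ/h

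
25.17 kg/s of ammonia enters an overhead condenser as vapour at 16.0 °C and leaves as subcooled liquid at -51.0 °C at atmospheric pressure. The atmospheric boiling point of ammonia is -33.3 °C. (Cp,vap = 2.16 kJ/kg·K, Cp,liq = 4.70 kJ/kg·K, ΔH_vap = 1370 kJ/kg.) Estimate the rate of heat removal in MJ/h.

Q_c = 141000 MJ/h

vapour 16.0→-33.3 °C: -106.49 kJ/kg
condensation at -33.3 °C: -1370 kJ/kg
liquid -33.3→-51.0 °C: -83.19 kJ/kg
Δh = -106.49 + -1370 + -83.19 = -1559.7 kJ/kg
Q = ṁ·Δh = 25.17 kg/s × -1559.7 kJ/kg = -39257 kJ/s
|Q| = 39257 kW = 141330 MJ/h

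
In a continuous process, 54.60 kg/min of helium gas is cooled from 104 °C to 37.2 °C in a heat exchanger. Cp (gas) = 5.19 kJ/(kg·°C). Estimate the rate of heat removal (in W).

Q = ṁ·Cp·ΔT = 54.60 × 5.19 × (37.2 − 104) = -18929 kJ/min
Converting: 18929 / 60 s = 315.49 kW
Cooling duty = 315490 W

Q_c = 315000 W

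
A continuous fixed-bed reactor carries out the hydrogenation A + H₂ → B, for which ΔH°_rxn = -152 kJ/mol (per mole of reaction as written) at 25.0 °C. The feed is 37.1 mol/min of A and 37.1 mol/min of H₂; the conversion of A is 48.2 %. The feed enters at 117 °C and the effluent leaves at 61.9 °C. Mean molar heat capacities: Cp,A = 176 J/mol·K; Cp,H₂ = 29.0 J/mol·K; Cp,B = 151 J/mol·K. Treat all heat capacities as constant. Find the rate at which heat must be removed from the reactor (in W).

Extent of reaction ξ = 0.482 × 37.1 = 17.882 mol/min
Reaction term: ξ·ΔH°_rxn = 17.882 × -152 = -2718.1 kJ/min
Sensible, feed 117→25 °C: -699.71 kJ/min
Outlet flows (mol/min): A 19.218, H₂ 19.218, B 17.882
Sensible, products 25→61.9 °C: 245.01 kJ/min
Q = ΔH = -3172.8 kJ/min = -52.88 kW
Heat removed = 52880 W

Q_out = 52900 W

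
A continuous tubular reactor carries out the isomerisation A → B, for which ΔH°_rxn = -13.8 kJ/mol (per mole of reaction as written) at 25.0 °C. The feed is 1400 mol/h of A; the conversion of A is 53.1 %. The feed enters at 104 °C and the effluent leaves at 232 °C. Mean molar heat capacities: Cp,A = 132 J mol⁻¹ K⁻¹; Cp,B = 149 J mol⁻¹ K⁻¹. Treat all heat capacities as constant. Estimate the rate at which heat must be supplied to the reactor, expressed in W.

Q_in = 4450 W

Extent of reaction ξ = 0.531 × 1400 = 743.4 mol/h
Reaction term: ξ·ΔH°_rxn = 743.4 × -13.8 = -10259 kJ/h
Sensible, feed 104→25 °C: -14599 kJ/h
Outlet flows (mol/h): A 656.6, B 743.4
Sensible, products 25→232 °C: 40870 kJ/h
Q = ΔH = 16012 kJ/h = 4.4476 kW
Heat supplied = 4447.6 W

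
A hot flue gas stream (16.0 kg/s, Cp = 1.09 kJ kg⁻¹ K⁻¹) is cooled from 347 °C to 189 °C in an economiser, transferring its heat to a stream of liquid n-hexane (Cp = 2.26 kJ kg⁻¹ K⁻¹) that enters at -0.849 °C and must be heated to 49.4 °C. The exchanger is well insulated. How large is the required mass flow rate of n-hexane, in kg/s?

Heat released by hot stream: Q = 16.0 × 1.09 × (347 − 189) = 2755.5 kJ/s
Energy balance on cold side (adiabatic exchanger): Q = ṁ_c·Cp_c·(T_c,out − T_c,in)
ṁ_c = 2755.5 / [2.26 × (49.4 − -0.849)] = 24.264 kg/s

ṁ_c = 24.3 kg/s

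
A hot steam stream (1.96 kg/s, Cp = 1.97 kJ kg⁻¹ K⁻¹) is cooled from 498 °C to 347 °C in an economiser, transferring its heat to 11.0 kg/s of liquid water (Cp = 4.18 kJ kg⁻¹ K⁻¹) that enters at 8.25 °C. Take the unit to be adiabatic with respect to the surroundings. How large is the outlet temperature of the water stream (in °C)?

Heat released by hot stream: Q = 1.96 × 1.97 × (498 − 347) = 583.04 kJ/s
Energy balance on cold side (adiabatic exchanger): Q = ṁ_c·Cp_c·(T_c,out − T_c,in)
T_c,out = 8.25 + 583.04/(11.0 × 4.18) = 20.93 °C

T_c,out = 20.9 °C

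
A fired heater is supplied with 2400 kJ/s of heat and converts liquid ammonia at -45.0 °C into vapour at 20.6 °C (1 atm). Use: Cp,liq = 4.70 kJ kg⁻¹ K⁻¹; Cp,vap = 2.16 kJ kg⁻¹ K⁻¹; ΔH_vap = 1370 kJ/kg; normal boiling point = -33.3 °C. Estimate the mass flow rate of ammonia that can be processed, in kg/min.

Δh = 4.70×(-33.3−-45.0) + 1370 + 2.16×(20.6−-33.3) = 1541.4 kJ/kg
Q = 2400 kJ/s = 2400 kJ/s = 144000 kJ/min
ṁ = Q/Δh = 144000 / 1541.4 = 93.421 kg/min

ṁ = 93.4 kg/min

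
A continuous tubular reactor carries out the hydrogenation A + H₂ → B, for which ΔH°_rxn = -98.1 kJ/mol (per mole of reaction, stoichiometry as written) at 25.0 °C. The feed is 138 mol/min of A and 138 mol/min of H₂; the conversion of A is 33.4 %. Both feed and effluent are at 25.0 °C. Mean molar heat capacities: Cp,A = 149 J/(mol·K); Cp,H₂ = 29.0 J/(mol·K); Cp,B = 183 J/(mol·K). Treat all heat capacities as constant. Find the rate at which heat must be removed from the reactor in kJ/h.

Extent of reaction ξ = 0.334 × 138 = 46.092 mol/min
Reaction term: ξ·ΔH°_rxn = 46.092 × -98.1 = -4521.6 kJ/min
Q = ΔH = -4521.6 kJ/min = -75.36 kW
Heat removed = 271300 kJ/h

Q_out = 271000 kJ/h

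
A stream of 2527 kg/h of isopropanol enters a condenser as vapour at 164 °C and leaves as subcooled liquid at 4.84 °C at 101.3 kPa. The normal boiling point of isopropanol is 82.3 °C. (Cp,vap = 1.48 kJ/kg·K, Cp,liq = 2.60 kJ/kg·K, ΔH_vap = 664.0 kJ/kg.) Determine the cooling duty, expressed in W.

vapour 164→82.3 °C: -120.92 kJ/kg
condensation at 82.3 °C: -664 kJ/kg
liquid 82.3→4.84 °C: -201.4 kJ/kg
Δh = -120.92 + -664 + -201.4 = -986.31 kJ/kg
Q = ṁ·Δh = 2527 kg/h × -986.31 kJ/kg = -2.4924e+06 kJ/h
|Q| = 692.34 kW = 692340 W

Q_c = 692000 W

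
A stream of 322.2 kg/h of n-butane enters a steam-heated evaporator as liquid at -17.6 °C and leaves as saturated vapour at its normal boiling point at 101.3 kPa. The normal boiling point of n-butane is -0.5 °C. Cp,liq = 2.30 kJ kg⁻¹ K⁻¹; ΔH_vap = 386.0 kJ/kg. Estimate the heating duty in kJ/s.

Q = 38.1 kJ/s

liquid -17.6→-0.5 °C: 39.33 kJ/kg
vaporisation at -0.5 °C: 386 kJ/kg
Δh = 39.33 + 386 = 425.33 kJ/kg
Q = ṁ·Δh = 322.2 kg/h × 425.33 kJ/kg = 137040 kJ/h
|Q| = 38.067 kW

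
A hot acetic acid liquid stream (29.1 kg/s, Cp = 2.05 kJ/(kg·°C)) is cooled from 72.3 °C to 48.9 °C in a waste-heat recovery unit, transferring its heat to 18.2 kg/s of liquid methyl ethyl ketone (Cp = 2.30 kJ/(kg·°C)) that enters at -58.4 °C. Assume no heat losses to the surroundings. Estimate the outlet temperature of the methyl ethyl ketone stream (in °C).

T_c,out = -25.1 °C

Heat released by hot stream: Q = 29.1 × 2.05 × (72.3 − 48.9) = 1395.9 kJ/s
Energy balance on cold side (adiabatic exchanger): Q = ṁ_c·Cp_c·(T_c,out − T_c,in)
T_c,out = -58.4 + 1395.9/(18.2 × 2.30) = -25.052 °C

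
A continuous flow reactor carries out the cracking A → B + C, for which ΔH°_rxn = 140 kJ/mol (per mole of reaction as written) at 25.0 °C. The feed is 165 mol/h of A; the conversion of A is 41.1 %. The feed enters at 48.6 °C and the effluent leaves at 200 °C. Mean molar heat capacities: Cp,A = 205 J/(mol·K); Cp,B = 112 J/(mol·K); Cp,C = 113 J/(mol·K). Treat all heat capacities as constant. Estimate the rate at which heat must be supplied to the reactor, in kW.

Extent of reaction ξ = 0.411 × 165 = 67.815 mol/h
Reaction term: ξ·ΔH°_rxn = 67.815 × 140 = 9494.1 kJ/h
Sensible, feed 48.6→25 °C: -798.27 kJ/h
Outlet flows (mol/h): A 97.185, B 67.815, C 67.815
Sensible, products 25→200 °C: 6156.7 kJ/h
Q = ΔH = 14853 kJ/h = 4.1257 kW
Heat supplied = 4.1257 kW

Q_in = 4.13 kW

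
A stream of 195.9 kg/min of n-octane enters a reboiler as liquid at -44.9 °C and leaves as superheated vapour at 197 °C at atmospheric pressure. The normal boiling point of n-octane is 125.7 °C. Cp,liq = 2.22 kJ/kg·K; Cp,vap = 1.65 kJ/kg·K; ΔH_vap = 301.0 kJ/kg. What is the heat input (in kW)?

Q = 2600 kW

liquid -44.9→125.7 °C: 378.73 kJ/kg
vaporisation at 125.7 °C: 301 kJ/kg
vapour 125.7→197 °C: 117.64 kJ/kg
Δh = 378.73 + 301 + 117.64 = 797.38 kJ/kg
Q = ṁ·Δh = 195.9 kg/min × 797.38 kJ/kg = 156210 kJ/min
|Q| = 2603.4 kW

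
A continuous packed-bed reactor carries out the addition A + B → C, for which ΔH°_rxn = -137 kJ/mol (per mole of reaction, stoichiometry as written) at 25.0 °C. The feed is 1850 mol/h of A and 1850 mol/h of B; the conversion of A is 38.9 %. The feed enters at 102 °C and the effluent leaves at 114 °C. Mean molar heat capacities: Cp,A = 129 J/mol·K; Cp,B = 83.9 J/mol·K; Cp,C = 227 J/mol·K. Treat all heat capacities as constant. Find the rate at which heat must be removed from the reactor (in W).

Q_out = 25800 W

Extent of reaction ξ = 0.389 × 1850 = 719.65 mol/h
Reaction term: ξ·ΔH°_rxn = 719.65 × -137 = -98592 kJ/h
Sensible, feed 102→25 °C: -30328 kJ/h
Outlet flows (mol/h): A 1130.3, B 1130.3, C 719.65
Sensible, products 25→114 °C: 35957 kJ/h
Q = ΔH = -92963 kJ/h = -25.823 kW
Heat removed = 25823 W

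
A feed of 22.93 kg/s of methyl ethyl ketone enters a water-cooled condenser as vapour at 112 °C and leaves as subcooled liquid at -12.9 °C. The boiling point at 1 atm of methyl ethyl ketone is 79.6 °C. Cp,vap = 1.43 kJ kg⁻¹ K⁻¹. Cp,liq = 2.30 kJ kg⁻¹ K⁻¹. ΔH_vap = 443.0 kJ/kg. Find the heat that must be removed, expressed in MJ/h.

vapour 112→79.6 °C: -46.332 kJ/kg
condensation at 79.6 °C: -443 kJ/kg
liquid 79.6→-12.9 °C: -212.75 kJ/kg
Δh = -46.332 + -443 + -212.75 = -702.08 kJ/kg
Q = ṁ·Δh = 22.93 kg/s × -702.08 kJ/kg = -16099 kJ/s
|Q| = 16099 kW = 57955 MJ/h

Q_c = 58000 MJ/h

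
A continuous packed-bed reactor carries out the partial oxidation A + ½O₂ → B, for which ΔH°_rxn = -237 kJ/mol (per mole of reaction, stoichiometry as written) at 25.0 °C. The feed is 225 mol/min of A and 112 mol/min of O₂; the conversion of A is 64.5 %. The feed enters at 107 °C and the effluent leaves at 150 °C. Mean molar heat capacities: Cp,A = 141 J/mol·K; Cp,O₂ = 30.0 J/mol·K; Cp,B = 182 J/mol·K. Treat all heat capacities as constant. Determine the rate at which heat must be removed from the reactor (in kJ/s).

Extent of reaction ξ = 0.645 × 225 = 145.12 mol/min
Reaction term: ξ·ΔH°_rxn = 145.12 × -237 = -34395 kJ/min
Sensible, feed 107→25 °C: -2877 kJ/min
Outlet flows (mol/min): A 79.875, O₂ 39.438, B 145.12
Sensible, products 25→150 °C: 4857.3 kJ/min
Q = ΔH = -32414 kJ/min = -540.24 kW
Heat removed = 540.24 kJ/s

Q_out = 540 kJ/s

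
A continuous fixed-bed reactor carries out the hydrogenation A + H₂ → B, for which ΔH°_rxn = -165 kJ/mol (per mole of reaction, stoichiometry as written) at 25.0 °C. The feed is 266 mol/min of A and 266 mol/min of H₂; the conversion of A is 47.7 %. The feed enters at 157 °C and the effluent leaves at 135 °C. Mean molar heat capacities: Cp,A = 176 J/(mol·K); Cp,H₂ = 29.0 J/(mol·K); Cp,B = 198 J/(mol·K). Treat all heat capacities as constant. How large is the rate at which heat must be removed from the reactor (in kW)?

Q_out = 371 kW

Extent of reaction ξ = 0.477 × 266 = 126.88 mol/min
Reaction term: ξ·ΔH°_rxn = 126.88 × -165 = -20936 kJ/min
Sensible, feed 157→25 °C: -7198 kJ/min
Outlet flows (mol/min): A 139.12, H₂ 139.12, B 126.88
Sensible, products 25→135 °C: 5900.6 kJ/min
Q = ΔH = -22233 kJ/min = -370.55 kW
Heat removed = 370.55 kW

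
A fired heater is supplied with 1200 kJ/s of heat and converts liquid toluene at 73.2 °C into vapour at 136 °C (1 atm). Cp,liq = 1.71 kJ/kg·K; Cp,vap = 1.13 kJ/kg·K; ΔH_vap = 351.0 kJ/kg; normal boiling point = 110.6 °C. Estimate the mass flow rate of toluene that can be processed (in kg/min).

Δh = 1.71×(110.6−73.2) + 351.0 + 1.13×(136−110.6) = 443.66 kJ/kg
Q = 1200 kJ/s = 1200 kJ/s = 72000 kJ/min
ṁ = Q/Δh = 72000 / 443.66 = 162.29 kg/min

ṁ = 162 kg/min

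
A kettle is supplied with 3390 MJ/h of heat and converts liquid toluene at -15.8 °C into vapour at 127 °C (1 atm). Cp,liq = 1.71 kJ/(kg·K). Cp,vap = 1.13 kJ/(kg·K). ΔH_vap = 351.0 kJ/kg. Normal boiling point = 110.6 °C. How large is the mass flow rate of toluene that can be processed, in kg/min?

Δh = 1.71×(110.6−-15.8) + 351.0 + 1.13×(127−110.6) = 585.68 kJ/kg
Q = 3390 MJ/h = 941.67 kJ/s = 56500 kJ/min
ṁ = Q/Δh = 56500 / 585.68 = 96.47 kg/min

ṁ = 96.5 kg/min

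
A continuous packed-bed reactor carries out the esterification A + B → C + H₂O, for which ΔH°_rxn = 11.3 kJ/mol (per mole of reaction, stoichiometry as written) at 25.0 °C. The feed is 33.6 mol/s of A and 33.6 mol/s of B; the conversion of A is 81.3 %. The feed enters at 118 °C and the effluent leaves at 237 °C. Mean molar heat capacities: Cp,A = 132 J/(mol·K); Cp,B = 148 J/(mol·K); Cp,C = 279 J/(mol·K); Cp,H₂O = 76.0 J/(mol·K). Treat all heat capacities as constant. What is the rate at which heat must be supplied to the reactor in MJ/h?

Q_in = 6710 MJ/h

Extent of reaction ξ = 0.813 × 33.6 = 27.317 mol/s
Reaction term: ξ·ΔH°_rxn = 27.317 × 11.3 = 308.68 kJ/s
Sensible, feed 118→25 °C: -874.94 kJ/s
Outlet flows (mol/s): A 6.2832, B 6.2832, C 27.317, H₂O 27.317
Sensible, products 25→237 °C: 2428.8 kJ/s
Q = ΔH = 1862.6 kJ/s = 1862.6 kW
Heat supplied = 6705.2 MJ/h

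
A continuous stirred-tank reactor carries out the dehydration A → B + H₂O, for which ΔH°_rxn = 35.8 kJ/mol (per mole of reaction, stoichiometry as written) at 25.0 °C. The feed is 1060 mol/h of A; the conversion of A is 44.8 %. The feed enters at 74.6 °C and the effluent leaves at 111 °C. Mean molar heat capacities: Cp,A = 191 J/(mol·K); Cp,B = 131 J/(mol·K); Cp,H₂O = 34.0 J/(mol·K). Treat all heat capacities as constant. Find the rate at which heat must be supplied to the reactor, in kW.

Q_in = 6.47 kW

Extent of reaction ξ = 0.448 × 1060 = 474.88 mol/h
Reaction term: ξ·ΔH°_rxn = 474.88 × 35.8 = 17001 kJ/h
Sensible, feed 74.6→25 °C: -10042 kJ/h
Outlet flows (mol/h): A 585.12, B 474.88, H₂O 474.88
Sensible, products 25→111 °C: 16350 kJ/h
Q = ΔH = 23308 kJ/h = 6.4746 kW
Heat supplied = 6.4746 kW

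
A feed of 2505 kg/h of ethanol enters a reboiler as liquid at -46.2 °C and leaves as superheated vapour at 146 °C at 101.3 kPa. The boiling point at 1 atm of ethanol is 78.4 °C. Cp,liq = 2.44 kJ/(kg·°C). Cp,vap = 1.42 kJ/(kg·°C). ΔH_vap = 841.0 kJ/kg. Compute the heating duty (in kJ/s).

liquid -46.2→78.4 °C: 304.02 kJ/kg
vaporisation at 78.4 °C: 841 kJ/kg
vapour 78.4→146 °C: 95.992 kJ/kg
Δh = 304.02 + 841 + 95.992 = 1241 kJ/kg
Q = ṁ·Δh = 2505 kg/h × 1241 kJ/kg = 3.1087e+06 kJ/h
|Q| = 863.54 kW

Q = 864 kJ/s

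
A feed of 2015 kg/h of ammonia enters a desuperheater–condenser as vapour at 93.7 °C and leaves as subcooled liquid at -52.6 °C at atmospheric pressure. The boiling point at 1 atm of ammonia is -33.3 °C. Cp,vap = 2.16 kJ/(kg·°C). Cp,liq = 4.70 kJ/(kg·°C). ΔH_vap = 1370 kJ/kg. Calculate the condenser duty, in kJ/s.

vapour 93.7→-33.3 °C: -274.32 kJ/kg
condensation at -33.3 °C: -1370 kJ/kg
liquid -33.3→-52.6 °C: -90.71 kJ/kg
Δh = -274.32 + -1370 + -90.71 = -1735 kJ/kg
Q = ṁ·Δh = 2015 kg/h × -1735 kJ/kg = -3.4961e+06 kJ/h
|Q| = 971.13 kW

Q_c = 971 kJ/s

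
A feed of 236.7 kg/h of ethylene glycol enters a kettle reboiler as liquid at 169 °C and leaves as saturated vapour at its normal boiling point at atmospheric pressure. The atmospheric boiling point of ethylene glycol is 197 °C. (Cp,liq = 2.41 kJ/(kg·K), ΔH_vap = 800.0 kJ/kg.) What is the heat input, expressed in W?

Q = 57000 W

liquid 169→197 °C: 67.48 kJ/kg
vaporisation at 197 °C: 800 kJ/kg
Δh = 67.48 + 800 = 867.48 kJ/kg
Q = ṁ·Δh = 236.7 kg/h × 867.48 kJ/kg = 205330 kJ/h
|Q| = 57.037 kW = 57037 W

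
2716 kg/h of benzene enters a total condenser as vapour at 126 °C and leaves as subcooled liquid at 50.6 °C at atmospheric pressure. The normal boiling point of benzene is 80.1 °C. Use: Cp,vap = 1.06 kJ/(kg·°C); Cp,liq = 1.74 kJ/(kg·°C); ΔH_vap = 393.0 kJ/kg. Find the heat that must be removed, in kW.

vapour 126→80.1 °C: -48.654 kJ/kg
condensation at 80.1 °C: -393 kJ/kg
liquid 80.1→50.6 °C: -51.33 kJ/kg
Δh = -48.654 + -393 + -51.33 = -492.98 kJ/kg
Q = ṁ·Δh = 2716 kg/h × -492.98 kJ/kg = -1.3389e+06 kJ/h
|Q| = 371.93 kW

Q_c = 372 kW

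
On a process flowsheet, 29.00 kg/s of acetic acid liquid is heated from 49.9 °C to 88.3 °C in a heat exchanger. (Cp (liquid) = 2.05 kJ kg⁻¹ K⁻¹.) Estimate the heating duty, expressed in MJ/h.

Q = ṁ·Cp·ΔT = 29.00 × 2.05 × (88.3 − 49.9) = 2282.9 kJ/s
Heating duty = 8218.4 MJ/h

Q = 8220 MJ/h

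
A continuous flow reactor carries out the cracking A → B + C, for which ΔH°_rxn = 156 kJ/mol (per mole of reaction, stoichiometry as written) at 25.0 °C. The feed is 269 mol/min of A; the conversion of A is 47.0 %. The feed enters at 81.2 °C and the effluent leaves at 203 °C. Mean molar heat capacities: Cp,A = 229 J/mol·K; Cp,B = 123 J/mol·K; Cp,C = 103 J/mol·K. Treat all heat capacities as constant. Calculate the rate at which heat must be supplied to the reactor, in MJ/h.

Extent of reaction ξ = 0.470 × 269 = 126.43 mol/min
Reaction term: ξ·ΔH°_rxn = 126.43 × 156 = 19723 kJ/min
Sensible, feed 81.2→25 °C: -3462 kJ/min
Outlet flows (mol/min): A 142.57, B 126.43, C 126.43
Sensible, products 25→203 °C: 10897 kJ/min
Q = ΔH = 27159 kJ/min = 452.64 kW
Heat supplied = 1629.5 MJ/h

Q_in = 1630 MJ/h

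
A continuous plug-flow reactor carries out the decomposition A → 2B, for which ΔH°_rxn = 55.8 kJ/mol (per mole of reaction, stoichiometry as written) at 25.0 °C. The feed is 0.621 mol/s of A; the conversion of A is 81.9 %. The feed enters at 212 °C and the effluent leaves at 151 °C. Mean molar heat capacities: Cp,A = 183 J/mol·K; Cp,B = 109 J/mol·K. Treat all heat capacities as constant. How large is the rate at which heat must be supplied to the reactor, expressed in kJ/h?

Extent of reaction ξ = 0.819 × 0.621 = 0.5086 mol/s
Reaction term: ξ·ΔH°_rxn = 0.5086 × 55.8 = 28.38 kJ/s
Sensible, feed 212→25 °C: -21.251 kJ/s
Outlet flows (mol/s): A 0.1124, B 1.0172
Sensible, products 25→151 °C: 16.562 kJ/s
Q = ΔH = 23.691 kJ/s = 23.691 kW
Heat supplied = 85286 kJ/h

Q_in = 85300 kJ/h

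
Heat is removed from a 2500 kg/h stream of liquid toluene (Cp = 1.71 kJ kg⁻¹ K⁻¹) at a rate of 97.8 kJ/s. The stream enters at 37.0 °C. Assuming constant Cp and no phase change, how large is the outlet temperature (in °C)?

T_out = -45.4 °C

Q = 97.8 kJ/s = 352080 kJ/h
ΔT = Q/(ṁ·Cp) = 352080/(2500×1.71) = 82.358 K
T_out = 37.0 − 82.358 = -45.358 °C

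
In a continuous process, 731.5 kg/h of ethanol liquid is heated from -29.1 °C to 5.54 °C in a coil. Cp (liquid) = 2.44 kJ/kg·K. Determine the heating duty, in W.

Q = 17200 W

Q = ṁ·Cp·ΔT = 731.5 × 2.44 × (5.54 − -29.1) = 61828 kJ/h
Converting: 61828 / 3600 s = 17.174 kW
Heating duty = 17174 W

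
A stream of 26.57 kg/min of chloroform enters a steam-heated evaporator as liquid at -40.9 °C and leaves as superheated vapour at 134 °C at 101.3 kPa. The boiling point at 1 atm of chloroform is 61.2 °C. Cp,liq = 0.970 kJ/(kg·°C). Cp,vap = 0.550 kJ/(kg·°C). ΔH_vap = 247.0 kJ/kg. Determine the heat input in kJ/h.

Q = 615000 kJ/h

liquid -40.9→61.2 °C: 99.037 kJ/kg
vaporisation at 61.2 °C: 247 kJ/kg
vapour 61.2→134 °C: 40.04 kJ/kg
Δh = 99.037 + 247 + 40.04 = 386.08 kJ/kg
Q = ṁ·Δh = 26.57 kg/min × 386.08 kJ/kg = 10258 kJ/min
|Q| = 170.97 kW = 615480 kJ/h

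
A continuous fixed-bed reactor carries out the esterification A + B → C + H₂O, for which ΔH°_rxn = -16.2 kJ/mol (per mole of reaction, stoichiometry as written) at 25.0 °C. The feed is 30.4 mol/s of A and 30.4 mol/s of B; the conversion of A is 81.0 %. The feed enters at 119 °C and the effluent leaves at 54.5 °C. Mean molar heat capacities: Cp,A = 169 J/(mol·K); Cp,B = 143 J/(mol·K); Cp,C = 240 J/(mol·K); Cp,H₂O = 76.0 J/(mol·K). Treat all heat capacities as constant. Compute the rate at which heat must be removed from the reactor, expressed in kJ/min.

Extent of reaction ξ = 0.810 × 30.4 = 24.624 mol/s
Reaction term: ξ·ΔH°_rxn = 24.624 × -16.2 = -398.91 kJ/s
Sensible, feed 119→25 °C: -891.57 kJ/s
Outlet flows (mol/s): A 5.776, B 5.776, C 24.624, H₂O 24.624
Sensible, products 25→54.5 °C: 282.71 kJ/s
Q = ΔH = -1007.8 kJ/s = -1007.8 kW
Heat removed = 60466 kJ/min

Q_out = 60500 kJ/min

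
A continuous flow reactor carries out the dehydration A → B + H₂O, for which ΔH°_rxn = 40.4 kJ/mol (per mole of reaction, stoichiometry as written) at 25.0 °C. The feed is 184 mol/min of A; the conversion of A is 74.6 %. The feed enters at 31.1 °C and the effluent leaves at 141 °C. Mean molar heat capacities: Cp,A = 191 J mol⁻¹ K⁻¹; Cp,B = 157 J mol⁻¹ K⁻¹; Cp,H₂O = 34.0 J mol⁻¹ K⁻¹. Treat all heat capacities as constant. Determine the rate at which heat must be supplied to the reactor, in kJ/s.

Extent of reaction ξ = 0.746 × 184 = 137.26 mol/min
Reaction term: ξ·ΔH°_rxn = 137.26 × 40.4 = 5545.5 kJ/min
Sensible, feed 31.1→25 °C: -214.38 kJ/min
Outlet flows (mol/min): A 46.736, B 137.26, H₂O 137.26
Sensible, products 25→141 °C: 4076.7 kJ/min
Q = ΔH = 9407.8 kJ/min = 156.8 kW
Heat supplied = 156.8 kJ/s

Q_in = 157 kJ/s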